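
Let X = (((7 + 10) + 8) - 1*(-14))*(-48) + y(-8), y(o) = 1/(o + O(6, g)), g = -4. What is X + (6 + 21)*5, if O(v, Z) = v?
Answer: -3475/2 ≈ -1737.5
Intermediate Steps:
y(o) = 1/(6 + o) (y(o) = 1/(o + 6) = 1/(6 + o))
X = -3745/2 (X = (((7 + 10) + 8) - 1*(-14))*(-48) + 1/(6 - 8) = ((17 + 8) + 14)*(-48) + 1/(-2) = (25 + 14)*(-48) - 1/2 = 39*(-48) - 1/2 = -1872 - 1/2 = -3745/2 ≈ -1872.5)
X + (6 + 21)*5 = -3745/2 + (6 + 21)*5 = -3745/2 + 27*5 = -3745/2 + 135 = -3475/2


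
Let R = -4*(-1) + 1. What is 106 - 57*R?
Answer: -179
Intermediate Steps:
R = 5 (R = -4*(-1) + 1 = 4 + 1 = 5)
106 - 57*R = 106 - 57*5 = 106 - 285 = -179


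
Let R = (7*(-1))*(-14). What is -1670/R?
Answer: -835/49 ≈ -17.041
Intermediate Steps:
R = 98 (R = -7*(-14) = 98)
-1670/R = -1670/98 = -1670*1/98 = -835/49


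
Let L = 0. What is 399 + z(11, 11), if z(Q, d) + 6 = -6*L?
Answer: 393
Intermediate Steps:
z(Q, d) = -6 (z(Q, d) = -6 - 6*0 = -6 + 0 = -6)
399 + z(11, 11) = 399 - 6 = 393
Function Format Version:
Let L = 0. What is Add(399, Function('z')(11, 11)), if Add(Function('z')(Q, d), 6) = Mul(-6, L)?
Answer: 393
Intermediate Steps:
Function('z')(Q, d) = -6 (Function('z')(Q, d) = Add(-6, Mul(-6, 0)) = Add(-6, 0) = -6)
Add(399, Function('z')(11, 11)) = Add(399, -6) = 393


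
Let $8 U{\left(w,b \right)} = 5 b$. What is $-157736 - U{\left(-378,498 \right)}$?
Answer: $- \frac{632189}{4} \approx -1.5805 \cdot 10^{5}$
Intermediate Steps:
$U{\left(w,b \right)} = \frac{5 b}{8}$
$-157736 - U{\left(-378,498 \right)} = -157736 - \frac{5}{8} \cdot 498 = -157736 - \frac{1245}{4} = - \frac{632189}{4}$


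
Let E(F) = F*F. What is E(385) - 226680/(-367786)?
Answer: 27257653265/183893 ≈ 1.4823e+5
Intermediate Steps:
E(F) = F²
E(385) - 226680/(-367786) = 385² - 226680/(-367786) = 148225 - 226680*(-1)/367786 = 148225 - 1*(-113340/183893) = 148225 + 113340/183893 = 27257653265/183893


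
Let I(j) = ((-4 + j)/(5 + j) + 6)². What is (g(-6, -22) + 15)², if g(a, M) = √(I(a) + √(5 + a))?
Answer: (15 + √(256 + I))² ≈ 961.0 + 1.938*I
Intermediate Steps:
I(j) = (6 + (-4 + j)/(5 + j))² (I(j) = ((-4 + j)/(5 + j) + 6)² = (6 + (-4 + j)/(5 + j))²)
g(a, M) = √(√(5 + a) + (26 + 7*a)²/(5 + a)²) (g(a, M) = √((26 + 7*a)²/(5 + a)² + √(5 + a)) = √(√(5 + a) + (26 + 7*a)²/(5 + a)²))
(g(-6, -22) + 15)² = (√(((5 - 6)^(5/2) + (26 + 7*(-6))²)/(5 - 6)²) + 15)² = (√(((-1)^(5/2) + (26 - 42)²)/(-1)²) + 15)² = (√(1*(I + (-16)²)) + 15)² = (√(1*(I + 256)) + 15)² = (√(1*(256 + I)) + 15)² = (√(256 + I) + 15)² = (15 + √(256 + I))²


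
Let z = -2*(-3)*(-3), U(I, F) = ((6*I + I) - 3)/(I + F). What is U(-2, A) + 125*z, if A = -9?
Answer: -24733/11 ≈ -2248.5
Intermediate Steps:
U(I, F) = (-3 + 7*I)/(F + I) (U(I, F) = (7*I - 3)/(F + I) = (-3 + 7*I)/(F + I))
z = -18 (z = 6*(-3) = -18)
U(-2, A) + 125*z = (-3 + 7*(-2))/(-9 - 2) + 125*(-18) = (-3 - 14)/(-11) - 2250 = -1/11*(-17) - 2250 = 17/11 - 2250 = -24733/11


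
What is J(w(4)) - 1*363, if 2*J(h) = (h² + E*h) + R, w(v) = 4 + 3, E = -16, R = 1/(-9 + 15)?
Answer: -4733/12 ≈ -394.42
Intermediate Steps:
R = ⅙ (R = 1/6 = ⅙ ≈ 0.16667)
w(v) = 7
J(h) = 1/12 + h²/2 - 8*h (J(h) = ((h² - 16*h) + ⅙)/2 = (⅙ + h² - 16*h)/2 = 1/12 + h²/2 - 8*h)
J(w(4)) - 1*363 = (1/12 + (½)*7² - 8*7) - 1*363 = (1/12 + (½)*49 - 56) - 363 = (1/12 + 49/2 - 56) - 363 = -377/12 - 363 = -4733/12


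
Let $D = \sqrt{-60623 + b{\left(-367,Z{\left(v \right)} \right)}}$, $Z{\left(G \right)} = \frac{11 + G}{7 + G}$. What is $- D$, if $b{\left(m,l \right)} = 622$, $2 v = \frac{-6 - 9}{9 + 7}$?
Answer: $- i \sqrt{60001} \approx - 244.95 i$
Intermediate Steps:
$v = - \frac{15}{32}$ ($v = \frac{\left(-6 - 9\right) \frac{1}{9 + 7}}{2} = \frac{\left(-15\right) \frac{1}{16}}{2} = \frac{1}{2} \left(- \frac{15}{16}\right) = - \frac{15}{32} \approx -0.46875$)
$Z{\left(G \right)} = \frac{11 + G}{7 + G}$
$D = i \sqrt{60001}$ ($D = \sqrt{-60623 + 622} = \sqrt{-60001} = i \sqrt{60001} \approx 244.95 i$)
$- D = - i \sqrt{60001}$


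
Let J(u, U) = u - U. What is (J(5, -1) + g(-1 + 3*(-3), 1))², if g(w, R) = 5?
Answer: 121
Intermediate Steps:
(J(5, -1) + g(-1 + 3*(-3), 1))² = ((5 - 1*(-1)) + 5)² = ((5 + 1) + 5)² = (6 + 5)² = 11² = 121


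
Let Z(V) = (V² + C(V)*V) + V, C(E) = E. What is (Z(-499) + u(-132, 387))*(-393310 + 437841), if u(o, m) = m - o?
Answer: 22177417682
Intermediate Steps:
Z(V) = V + 2*V² (Z(V) = (V² + V*V) + V = (V² + V²) + V = 2*V² + V = V + 2*V²)
(Z(-499) + u(-132, 387))*(-393310 + 437841) = (-499*(1 + 2*(-499)) + (387 - 1*(-132)))*(-393310 + 437841) = (-499*(1 - 998) + (387 + 132))*44531 = (-499*(-997) + 519)*44531 = (497503 + 519)*44531 = 498022*44531 = 22177417682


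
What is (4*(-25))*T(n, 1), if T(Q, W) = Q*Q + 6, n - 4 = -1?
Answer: -1500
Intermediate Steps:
n = 3 (n = 4 - 1 = 3)
T(Q, W) = 6 + Q² (T(Q, W) = Q² + 6 = 6 + Q²)
(4*(-25))*T(n, 1) = (4*(-25))*(6 + 3²) = -100*(6 + 9) = -100*15 = -1500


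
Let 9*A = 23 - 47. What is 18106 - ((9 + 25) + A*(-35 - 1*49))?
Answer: 17848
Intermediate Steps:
A = -8/3 (A = (23 - 47)/9 = (⅑)*(-24) = -8/3 ≈ -2.6667)
18106 - ((9 + 25) + A*(-35 - 1*49)) = 18106 - ((9 + 25) - 8*(-35 - 1*49)/3) = 18106 - (34 - 8*(-35 - 49)/3) = 18106 - (34 - 8/3*(-84)) = 18106 - (34 + 224) = 18106 - 1*258 = 18106 - 258 = 17848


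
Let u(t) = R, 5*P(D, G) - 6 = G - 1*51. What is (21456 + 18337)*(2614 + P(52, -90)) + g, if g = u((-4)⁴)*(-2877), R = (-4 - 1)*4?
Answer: 103002031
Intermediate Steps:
P(D, G) = -9 + G/5 (P(D, G) = 6/5 + (G - 1*51)/5 = 6/5 + (G - 51)/5 = 6/5 + (-51 + G)/5 = 6/5 + (-51/5 + G/5) = -9 + G/5)
R = -20 (R = -5*4 = -20)
u(t) = -20
g = 57540 (g = -20*(-2877) = 57540)
(21456 + 18337)*(2614 + P(52, -90)) + g = (21456 + 18337)*(2614 + (-9 + (⅕)*(-90))) + 57540 = 39793*(2614 + (-9 - 18)) + 57540 = 39793*(2614 - 27) + 57540 = 39793*2587 + 57540 = 102944491 + 57540 = 103002031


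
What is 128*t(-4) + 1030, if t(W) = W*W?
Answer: 3078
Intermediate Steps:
t(W) = W²
128*t(-4) + 1030 = 128*(-4)² + 1030 = 128*16 + 1030 = 2048 + 1030 = 3078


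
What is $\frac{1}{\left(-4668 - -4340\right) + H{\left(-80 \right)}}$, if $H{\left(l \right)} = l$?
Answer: $- \frac{1}{408} \approx -0.002451$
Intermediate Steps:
$\frac{1}{\left(-4668 - -4340\right) + H{\left(-80 \right)}} = \frac{1}{\left(-4668 - -4340\right) - 80} = \frac{1}{\left(-4668 + 4340\right) - 80} = \frac{1}{-328 - 80} = \frac{1}{-408} = - \frac{1}{408}$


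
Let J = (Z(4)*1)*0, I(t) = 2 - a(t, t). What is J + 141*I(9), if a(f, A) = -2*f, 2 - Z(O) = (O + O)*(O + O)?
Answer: 2820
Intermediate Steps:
Z(O) = 2 - 4*O² (Z(O) = 2 - (O + O)*(O + O) = 2 - 2*O*2*O = 2 - 4*O²)
I(t) = 2 + 2*t (I(t) = 2 - (-2)*t = 2 + 2*t)
J = 0 (J = ((2 - 4*4²)*1)*0 = ((2 - 4*16)*1)*0 = ((2 - 64)*1)*0 = -62*1*0 = -62*0 = 0)
J + 141*I(9) = 0 + 141*(2 + 2*9) = 0 + 141*(2 + 18) = 0 + 141*20 = 0 + 2820 = 2820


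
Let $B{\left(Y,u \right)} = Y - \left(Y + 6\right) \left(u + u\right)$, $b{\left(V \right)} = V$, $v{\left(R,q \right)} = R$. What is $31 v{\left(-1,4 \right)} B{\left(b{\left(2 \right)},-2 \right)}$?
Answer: $-1054$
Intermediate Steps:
$B{\left(Y,u \right)} = Y - 2 u \left(6 + Y\right)$ ($B{\left(Y,u \right)} = Y - \left(6 + Y\right) 2 u = Y - 2 u \left(6 + Y\right)$)
$31 v{\left(-1,4 \right)} B{\left(b{\left(2 \right)},-2 \right)} = 31 \left(-1\right) \left(2 - -24 - 4 \left(-2\right)\right) = - 31 \left(2 + 24 + 8\right) = \left(-31\right) 34 = -1054$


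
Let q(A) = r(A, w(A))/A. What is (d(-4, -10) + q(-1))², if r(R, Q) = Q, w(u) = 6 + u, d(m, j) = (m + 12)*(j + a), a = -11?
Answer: 29929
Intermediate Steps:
d(m, j) = (-11 + j)*(12 + m) (d(m, j) = (m + 12)*(j - 11) = (12 + m)*(-11 + j) = (-11 + j)*(12 + m))
q(A) = (6 + A)/A
(d(-4, -10) + q(-1))² = ((-132 - 11*(-4) + 12*(-10) - 10*(-4)) + (6 - 1)/(-1))² = ((-132 + 44 - 120 + 40) - 1*5)² = (-168 - 5)² = (-173)² = 29929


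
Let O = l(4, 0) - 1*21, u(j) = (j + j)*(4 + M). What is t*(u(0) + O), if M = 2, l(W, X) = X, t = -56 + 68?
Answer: -252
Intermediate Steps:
t = 12
u(j) = 12*j (u(j) = (j + j)*(4 + 2) = (2*j)*6 = 12*j)
O = -21 (O = 0 - 1*21 = 0 - 21 = -21)
t*(u(0) + O) = 12*(12*0 - 21) = 12*(0 - 21) = 12*(-21) = -252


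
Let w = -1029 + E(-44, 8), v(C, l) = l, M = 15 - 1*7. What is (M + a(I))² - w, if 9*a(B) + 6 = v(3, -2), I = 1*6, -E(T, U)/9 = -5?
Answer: 83800/81 ≈ 1034.6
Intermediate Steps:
M = 8 (M = 15 - 7 = 8)
E(T, U) = 45 (E(T, U) = -9*(-5) = 45)
I = 6
a(B) = -8/9 (a(B) = -⅔ + (⅑)*(-2) = -⅔ - 2/9 = -8/9)
w = -984 (w = -1029 + 45 = -984)
(M + a(I))² - w = (8 - 8/9)² - 1*(-984) = (64/9)² + 984 = 4096/81 + 984 = 83800/81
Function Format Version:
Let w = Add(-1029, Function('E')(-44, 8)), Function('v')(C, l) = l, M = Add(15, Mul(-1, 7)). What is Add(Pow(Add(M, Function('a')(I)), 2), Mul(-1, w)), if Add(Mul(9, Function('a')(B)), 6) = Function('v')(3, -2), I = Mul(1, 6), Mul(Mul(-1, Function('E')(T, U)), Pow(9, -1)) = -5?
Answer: Rational(83800, 81) ≈ 1034.6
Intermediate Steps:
M = 8 (M = Add(15, -7) = 8)
Function('E')(T, U) = 45 (Function('E')(T, U) = Mul(-9, -5) = 45)
I = 6
Function('a')(B) = Rational(-8, 9) (Function('a')(B) = Add(Rational(-2, 3), Mul(Rational(1, 9), -2)) = Add(Rational(-2, 3), Rational(-2, 9)) = Rational(-8, 9))
w = -984 (w = Add(-1029, 45) = -984)
Add(Pow(Add(M, Function('a')(I)), 2), Mul(-1, w)) = Add(Pow(Add(8, Rational(-8, 9)), 2), Mul(-1, -984)) = Add(Pow(Rational(64, 9), 2), 984) = Add(Rational(4096, 81), 984) = Rational(83800, 81)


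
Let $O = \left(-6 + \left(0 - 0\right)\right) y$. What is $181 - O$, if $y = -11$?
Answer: $115$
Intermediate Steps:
$O = 66$ ($O = \left(-6 + \left(0 - 0\right)\right) \left(-11\right) = \left(-6 + \left(0 + 0\right)\right) \left(-11\right) = \left(-6 + 0\right) \left(-11\right) = \left(-6\right) \left(-11\right) = 66$)
$181 - O = 181 - 66 = 115$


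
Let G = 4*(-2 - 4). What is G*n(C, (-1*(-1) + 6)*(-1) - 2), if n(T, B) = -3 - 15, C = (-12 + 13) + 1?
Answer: 432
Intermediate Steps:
C = 2 (C = 1 + 1 = 2)
n(T, B) = -18
G = -24 (G = 4*(-6) = -24)
G*n(C, (-1*(-1) + 6)*(-1) - 2) = -24*(-18) = 432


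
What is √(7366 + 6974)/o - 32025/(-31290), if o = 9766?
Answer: 305/298 + √3585/4883 ≈ 1.0358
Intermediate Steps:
√(7366 + 6974)/o - 32025/(-31290) = √(7366 + 6974)/9766 - 32025/(-31290) = √14340*(1/9766) - 32025*(-1/31290) = (2*√3585)*(1/9766) + 305/298 = √3585/4883 + 305/298 = 305/298 + √3585/4883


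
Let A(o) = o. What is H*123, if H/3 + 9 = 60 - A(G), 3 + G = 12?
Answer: 15498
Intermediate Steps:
G = 9 (G = -3 + 12 = 9)
H = 126 (H = -27 + 3*(60 - 1*9) = -27 + 3*(60 - 9) = -27 + 3*51 = -27 + 153 = 126)
H*123 = 126*123 = 15498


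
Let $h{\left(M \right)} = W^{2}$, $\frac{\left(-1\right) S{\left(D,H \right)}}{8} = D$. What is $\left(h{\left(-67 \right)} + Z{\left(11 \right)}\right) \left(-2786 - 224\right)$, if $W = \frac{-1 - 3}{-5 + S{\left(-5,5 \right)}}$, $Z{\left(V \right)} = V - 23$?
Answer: $\frac{1262824}{35} \approx 36081.0$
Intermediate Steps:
$Z{\left(V \right)} = -23 + V$
$S{\left(D,H \right)} = - 8 D$
$W = - \frac{4}{35}$ ($W = \frac{-1 - 3}{-5 - -40} = - \frac{4}{-5 + 40} = - \frac{4}{35} \approx -0.11429$)
$h{\left(M \right)} = \frac{16}{1225}$ ($h{\left(M \right)} = \left(- \frac{4}{35}\right)^{2} = \frac{16}{1225}$)
$\left(h{\left(-67 \right)} + Z{\left(11 \right)}\right) \left(-2786 - 224\right) = \left(\frac{16}{1225} + \left(-23 + 11\right)\right) \left(-2786 - 224\right) = \left(\frac{16}{1225} - 12\right) \left(-3010\right) = \left(- \frac{14684}{1225}\right) \left(-3010\right) = \frac{1262824}{35}$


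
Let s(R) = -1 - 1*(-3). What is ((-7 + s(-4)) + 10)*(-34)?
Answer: -170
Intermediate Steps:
s(R) = 2 (s(R) = -1 + 3 = 2)
((-7 + s(-4)) + 10)*(-34) = ((-7 + 2) + 10)*(-34) = (-5 + 10)*(-34) = 5*(-34) = -170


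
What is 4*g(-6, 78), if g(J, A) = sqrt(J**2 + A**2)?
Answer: 24*sqrt(170) ≈ 312.92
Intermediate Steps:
g(J, A) = sqrt(A**2 + J**2)
4*g(-6, 78) = 4*sqrt(78**2 + (-6)**2) = 4*sqrt(6084 + 36) = 4*sqrt(6120) = 4*(6*sqrt(170)) = 24*sqrt(170)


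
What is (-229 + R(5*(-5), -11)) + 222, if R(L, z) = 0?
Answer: -7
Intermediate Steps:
(-229 + R(5*(-5), -11)) + 222 = (-229 + 0) + 222 = -229 + 222 = -7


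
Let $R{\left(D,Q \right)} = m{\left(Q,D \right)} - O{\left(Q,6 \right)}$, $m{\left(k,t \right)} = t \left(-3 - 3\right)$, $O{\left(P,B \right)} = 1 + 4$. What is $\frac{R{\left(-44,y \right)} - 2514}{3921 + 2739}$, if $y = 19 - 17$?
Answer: $- \frac{451}{1332} \approx -0.33859$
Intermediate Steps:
$O{\left(P,B \right)} = 5$
$m{\left(k,t \right)} = - 6 t$ ($m{\left(k,t \right)} = t \left(-6\right) = - 6 t$)
$y = 2$ ($y = 19 - 17 = 2$)
$R{\left(D,Q \right)} = -5 - 6 D$ ($R{\left(D,Q \right)} = - 6 D - 5 = -5 - 6 D$)
$\frac{R{\left(-44,y \right)} - 2514}{3921 + 2739} = \frac{\left(-5 - -264\right) - 2514}{3921 + 2739} = \frac{\left(-5 + 264\right) - 2514}{6660} = \left(259 - 2514\right) \frac{1}{6660} = \left(-2255\right) \frac{1}{6660} = - \frac{451}{1332}$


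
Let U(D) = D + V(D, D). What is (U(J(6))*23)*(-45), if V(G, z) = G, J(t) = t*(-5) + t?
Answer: 49680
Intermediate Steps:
J(t) = -4*t (J(t) = -5*t + t = -4*t)
U(D) = 2*D (U(D) = D + D = 2*D)
(U(J(6))*23)*(-45) = ((2*(-4*6))*23)*(-45) = ((2*(-24))*23)*(-45) = -48*23*(-45) = -1104*(-45) = 49680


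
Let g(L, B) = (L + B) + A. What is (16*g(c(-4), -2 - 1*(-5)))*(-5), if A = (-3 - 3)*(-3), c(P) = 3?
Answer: -1920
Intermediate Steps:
A = 18 (A = -6*(-3) = 18)
g(L, B) = 18 + B + L (g(L, B) = (L + B) + 18 = (B + L) + 18 = 18 + B + L)
(16*g(c(-4), -2 - 1*(-5)))*(-5) = (16*(18 + (-2 - 1*(-5)) + 3))*(-5) = (16*(18 + (-2 + 5) + 3))*(-5) = (16*(18 + 3 + 3))*(-5) = (16*24)*(-5) = 384*(-5) = -1920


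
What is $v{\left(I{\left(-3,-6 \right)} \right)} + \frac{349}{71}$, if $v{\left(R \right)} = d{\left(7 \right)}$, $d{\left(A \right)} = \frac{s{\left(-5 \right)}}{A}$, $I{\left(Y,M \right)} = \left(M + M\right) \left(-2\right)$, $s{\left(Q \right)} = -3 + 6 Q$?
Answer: $\frac{100}{497} \approx 0.20121$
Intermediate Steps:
$I{\left(Y,M \right)} = - 4 M$ ($I{\left(Y,M \right)} = 2 M \left(-2\right) = - 4 M$)
$d{\left(A \right)} = - \frac{33}{A}$ ($d{\left(A \right)} = \frac{-3 + 6 \left(-5\right)}{A} = \frac{-3 - 30}{A} = - \frac{33}{A}$)
$v{\left(R \right)} = - \frac{33}{7}$
$v{\left(I{\left(-3,-6 \right)} \right)} + \frac{349}{71} = - \frac{33}{7} + \frac{349}{71} = \frac{100}{497}$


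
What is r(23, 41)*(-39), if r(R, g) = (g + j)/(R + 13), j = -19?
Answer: -143/6 ≈ -23.833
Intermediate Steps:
r(R, g) = (-19 + g)/(13 + R) (r(R, g) = (g - 19)/(R + 13) = (-19 + g)/(13 + R))
r(23, 41)*(-39) = ((-19 + 41)/(13 + 23))*(-39) = (22/36)*(-39) = ((1/36)*22)*(-39) = (11/18)*(-39) = -143/6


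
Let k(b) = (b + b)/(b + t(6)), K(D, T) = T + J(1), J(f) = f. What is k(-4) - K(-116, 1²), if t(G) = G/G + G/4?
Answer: 10/3 ≈ 3.3333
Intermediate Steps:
t(G) = 1 + G/4 (t(G) = 1 + G*(¼) = 1 + G/4)
K(D, T) = 1 + T (K(D, T) = T + 1 = 1 + T)
k(b) = 2*b/(5/2 + b) (k(b) = (b + b)/(b + (1 + (¼)*6)) = (2*b)/(b + (1 + 3/2)) = (2*b)/(b + 5/2) = (2*b)/(5/2 + b) = 2*b/(5/2 + b))
k(-4) - K(-116, 1²) = 4*(-4)/(5 + 2*(-4)) - (1 + 1²) = 4*(-4)/(5 - 8) - (1 + 1) = 4*(-4)/(-3) - 1*2 = 4*(-4)*(-⅓) - 2 = 16/3 - 2 = 10/3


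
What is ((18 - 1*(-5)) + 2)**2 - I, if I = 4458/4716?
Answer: 490507/786 ≈ 624.05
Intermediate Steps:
I = 743/786 (I = 4458*(1/4716) = 743/786 ≈ 0.94529)
((18 - 1*(-5)) + 2)**2 - I = ((18 - 1*(-5)) + 2)**2 - 1*743/786 = ((18 + 5) + 2)**2 - 743/786 = (23 + 2)**2 - 743/786 = 25**2 - 743/786 = 625 - 743/786 = 490507/786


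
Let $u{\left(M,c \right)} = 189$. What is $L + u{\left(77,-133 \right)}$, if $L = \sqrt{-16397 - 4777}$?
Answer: $189 + i \sqrt{21174} \approx 189.0 + 145.51 i$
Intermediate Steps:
$L = i \sqrt{21174}$ ($L = \sqrt{-21174} = i \sqrt{21174} \approx 145.51 i$)
$L + u{\left(77,-133 \right)} = i \sqrt{21174} + 189 = 189 + i \sqrt{21174}$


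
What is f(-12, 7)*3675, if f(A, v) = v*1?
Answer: 25725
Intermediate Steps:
f(A, v) = v
f(-12, 7)*3675 = 7*3675 = 25725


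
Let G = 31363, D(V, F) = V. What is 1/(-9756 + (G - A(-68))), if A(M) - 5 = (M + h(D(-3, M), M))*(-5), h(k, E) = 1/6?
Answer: 6/127577 ≈ 4.7030e-5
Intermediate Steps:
h(k, E) = 1/6
A(M) = 25/6 - 5*M (A(M) = 5 + (M + 1/6)*(-5) = 5 + (1/6 + M)*(-5) = 5 + (-5/6 - 5*M) = 25/6 - 5*M)
1/(-9756 + (G - A(-68))) = 1/(-9756 + (31363 - (25/6 - 5*(-68)))) = 1/(-9756 + (31363 - (25/6 + 340))) = 1/(-9756 + (31363 - 1*2065/6)) = 1/(-9756 + (31363 - 2065/6)) = 1/(-9756 + 186113/6) = 1/(127577/6) = 6/127577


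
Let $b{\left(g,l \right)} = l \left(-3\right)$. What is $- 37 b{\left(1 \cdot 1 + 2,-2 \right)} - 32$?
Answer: $-254$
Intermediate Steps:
$b{\left(g,l \right)} = - 3 l$
$- 37 b{\left(1 \cdot 1 + 2,-2 \right)} - 32 = - 37 \left(\left(-3\right) \left(-2\right)\right) - 32 = \left(-37\right) 6 - 32 = -222 - 32 = -254$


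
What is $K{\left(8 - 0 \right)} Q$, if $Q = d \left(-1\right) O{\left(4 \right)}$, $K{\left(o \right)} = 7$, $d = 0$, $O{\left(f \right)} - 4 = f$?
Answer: $0$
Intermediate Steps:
$O{\left(f \right)} = 4 + f$
$Q = 0$ ($Q = 0 \left(-1\right) \left(4 + 4\right) = 0 \cdot 8 = 0$)
$K{\left(8 - 0 \right)} Q = 7 \cdot 0 = 0$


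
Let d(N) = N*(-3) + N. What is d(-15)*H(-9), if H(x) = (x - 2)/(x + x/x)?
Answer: 165/4 ≈ 41.250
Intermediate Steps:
H(x) = (-2 + x)/(1 + x) (H(x) = (-2 + x)/(x + 1) = (-2 + x)/(1 + x))
d(N) = -2*N (d(N) = -3*N + N = -2*N)
d(-15)*H(-9) = (-2*(-15))*((-2 - 9)/(1 - 9)) = 30*(-11/(-8)) = 30*(-⅛*(-11)) = 30*(11/8) = 165/4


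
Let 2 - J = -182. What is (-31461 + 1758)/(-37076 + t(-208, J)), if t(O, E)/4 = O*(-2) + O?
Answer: 29703/36244 ≈ 0.81953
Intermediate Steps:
J = 184 (J = 2 - 1*(-182) = 2 + 182 = 184)
t(O, E) = -4*O (t(O, E) = 4*(O*(-2) + O) = 4*(-2*O + O) = 4*(-O) = -4*O)
(-31461 + 1758)/(-37076 + t(-208, J)) = (-31461 + 1758)/(-37076 - 4*(-208)) = -29703/(-37076 + 832) = -29703/(-36244) = -29703*(-1/36244) = 29703/36244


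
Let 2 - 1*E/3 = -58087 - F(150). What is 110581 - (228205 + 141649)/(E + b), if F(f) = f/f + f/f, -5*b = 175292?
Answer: 76970599143/696073 ≈ 1.1058e+5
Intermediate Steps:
b = -175292/5 (b = -⅕*175292 = -175292/5 ≈ -35058.)
F(f) = 2 (F(f) = 1 + 1 = 2)
E = 174273 (E = 6 - 3*(-58087 - 1*2) = 6 - 3*(-58087 - 2) = 6 - 3*(-58089) = 6 + 174267 = 174273)
110581 - (228205 + 141649)/(E + b) = 110581 - (228205 + 141649)/(174273 - 175292/5) = 110581 - 369854/696073/5 = 110581 - 369854*5/696073 = 110581 - 1*1849270/696073 = 110581 - 1849270/696073 = 76970599143/696073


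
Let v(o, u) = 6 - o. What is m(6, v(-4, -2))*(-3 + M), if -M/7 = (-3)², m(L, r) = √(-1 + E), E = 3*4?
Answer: -66*√11 ≈ -218.90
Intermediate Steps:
E = 12
m(L, r) = √11 (m(L, r) = √(-1 + 12) = √11)
M = -63 (M = -7*(-3)² = -7*9 = -63)
m(6, v(-4, -2))*(-3 + M) = √11*(-3 - 63) = √11*(-66) = -66*√11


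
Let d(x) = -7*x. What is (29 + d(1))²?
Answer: 484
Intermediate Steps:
(29 + d(1))² = (29 - 7*1)² = (29 - 7)² = 22² = 484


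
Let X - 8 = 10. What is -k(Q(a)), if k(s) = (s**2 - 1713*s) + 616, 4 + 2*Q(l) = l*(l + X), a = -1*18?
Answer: -4046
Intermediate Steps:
X = 18 (X = 8 + 10 = 18)
a = -18
Q(l) = -2 + l*(18 + l)/2 (Q(l) = -2 + (l*(l + 18))/2 = -2 + (l*(18 + l))/2 = -2 + l*(18 + l)/2)
k(s) = 616 + s**2 - 1713*s
-k(Q(a)) = -(616 + (-2 + (1/2)*(-18)**2 + 9*(-18))**2 - 1713*(-2 + (1/2)*(-18)**2 + 9*(-18))) = -(616 + (-2 + (1/2)*324 - 162)**2 - 1713*(-2 + (1/2)*324 - 162)) = -(616 + (-2 + 162 - 162)**2 - 1713*(-2 + 162 - 162)) = -(616 + (-2)**2 - 1713*(-2)) = -(616 + 4 + 3426) = -1*4046 = -4046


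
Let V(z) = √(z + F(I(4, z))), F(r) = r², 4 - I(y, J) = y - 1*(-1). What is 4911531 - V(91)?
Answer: 4911531 - 2*√23 ≈ 4.9115e+6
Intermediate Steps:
I(y, J) = 3 - y (I(y, J) = 4 - (y - 1*(-1)) = 4 - (y + 1) = 4 - (1 + y) = 4 + (-1 - y) = 3 - y)
V(z) = √(1 + z) (V(z) = √(z + (3 - 1*4)²) = √(z + (3 - 4)²) = √(z + (-1)²) = √(z + 1) = √(1 + z))
4911531 - V(91) = 4911531 - √(1 + 91) = 4911531 - √92 = 4911531 - 2*√23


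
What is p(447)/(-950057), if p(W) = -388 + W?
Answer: -59/950057 ≈ -6.2102e-5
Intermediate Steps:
p(447)/(-950057) = (-388 + 447)/(-950057) = 59*(-1/950057) = -59/950057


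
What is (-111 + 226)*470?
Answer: 54050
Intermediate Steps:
(-111 + 226)*470 = 115*470 = 54050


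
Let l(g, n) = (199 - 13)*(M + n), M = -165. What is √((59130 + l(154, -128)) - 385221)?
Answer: I*√380589 ≈ 616.92*I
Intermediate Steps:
l(g, n) = -30690 + 186*n (l(g, n) = (199 - 13)*(-165 + n) = 186*(-165 + n) = -30690 + 186*n)
√((59130 + l(154, -128)) - 385221) = √((59130 + (-30690 + 186*(-128))) - 385221) = √((59130 + (-30690 - 23808)) - 385221) = √((59130 - 54498) - 385221) = √(4632 - 385221) = √(-380589) = I*√380589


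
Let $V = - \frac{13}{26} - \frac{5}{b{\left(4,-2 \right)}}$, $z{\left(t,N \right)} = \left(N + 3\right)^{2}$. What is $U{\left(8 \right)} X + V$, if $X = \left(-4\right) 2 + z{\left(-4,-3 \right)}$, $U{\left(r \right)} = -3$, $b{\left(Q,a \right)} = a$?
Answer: $26$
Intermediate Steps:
$z{\left(t,N \right)} = \left(3 + N\right)^{2}$
$X = -8$ ($X = \left(-4\right) 2 + \left(3 - 3\right)^{2} = -8 + 0^{2} = -8 + 0 = -8$)
$V = 2$ ($V = - \frac{13}{26} - \frac{5}{-2} = \left(-13\right) \frac{1}{26} - - \frac{5}{2} = - \frac{1}{2} + \frac{5}{2} = 2$)
$U{\left(8 \right)} X + V = \left(-3\right) \left(-8\right) + 2 = 24 + 2 = 26$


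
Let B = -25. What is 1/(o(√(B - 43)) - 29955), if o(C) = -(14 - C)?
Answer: -29969/898141029 - 2*I*√17/898141029 ≈ -3.3368e-5 - 9.1814e-9*I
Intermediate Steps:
o(C) = -14 + C
1/(o(√(B - 43)) - 29955) = 1/((-14 + √(-25 - 43)) - 29955) = 1/((-14 + √(-68)) - 29955) = 1/((-14 + 2*I*√17) - 29955) = 1/(-29969 + 2*I*√17)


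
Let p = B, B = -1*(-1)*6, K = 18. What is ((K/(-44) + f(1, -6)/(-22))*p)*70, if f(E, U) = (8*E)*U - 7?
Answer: 9660/11 ≈ 878.18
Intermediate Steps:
f(E, U) = -7 + 8*E*U (f(E, U) = 8*E*U - 7 = -7 + 8*E*U)
B = 6 (B = 1*6 = 6)
p = 6
((K/(-44) + f(1, -6)/(-22))*p)*70 = ((18/(-44) + (-7 + 8*1*(-6))/(-22))*6)*70 = ((18*(-1/44) + (-7 - 48)*(-1/22))*6)*70 = ((-9/22 - 55*(-1/22))*6)*70 = ((-9/22 + 5/2)*6)*70 = ((23/11)*6)*70 = (138/11)*70 = 9660/11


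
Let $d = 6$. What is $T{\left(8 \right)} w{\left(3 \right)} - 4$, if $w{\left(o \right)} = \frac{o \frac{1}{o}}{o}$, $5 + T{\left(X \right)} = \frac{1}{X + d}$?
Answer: $- \frac{79}{14} \approx -5.6429$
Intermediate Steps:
$T{\left(X \right)} = -5 + \frac{1}{6 + X}$ ($T{\left(X \right)} = -5 + \frac{1}{X + 6} = -5 + \frac{1}{6 + X}$)
$w{\left(o \right)} = \frac{1}{o}$ ($w{\left(o \right)} = 1 \frac{1}{o} = \frac{1}{o}$)
$T{\left(8 \right)} w{\left(3 \right)} - 4 = \frac{\frac{1}{6 + 8} \left(-29 - 40\right)}{3} - 4 = \frac{-29 - 40}{14} \cdot \frac{1}{3} - 4 = \frac{1}{14} \left(-69\right) \frac{1}{3} - 4 = \left(- \frac{69}{14}\right) \frac{1}{3} - 4 = - \frac{23}{14} - 4 = - \frac{79}{14}$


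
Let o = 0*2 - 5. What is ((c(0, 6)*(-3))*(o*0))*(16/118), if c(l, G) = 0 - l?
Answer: 0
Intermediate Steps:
c(l, G) = -l
o = -5 (o = 0 - 5 = -5)
((c(0, 6)*(-3))*(o*0))*(16/118) = ((-1*0*(-3))*(-5*0))*(16/118) = ((0*(-3))*0)*(16*(1/118)) = (0*0)*(8/59) = 0*(8/59) = 0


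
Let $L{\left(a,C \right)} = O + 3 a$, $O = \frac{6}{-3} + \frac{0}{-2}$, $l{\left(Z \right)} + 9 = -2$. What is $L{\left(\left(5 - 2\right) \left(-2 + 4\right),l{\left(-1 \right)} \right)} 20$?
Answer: $320$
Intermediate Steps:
$l{\left(Z \right)} = -11$ ($l{\left(Z \right)} = -9 - 2 = -11$)
$O = -2$ ($O = 6 \left(- \frac{1}{3}\right) + 0 \left(- \frac{1}{2}\right) = -2 + 0 = -2$)
$L{\left(a,C \right)} = -2 + 3 a$
$L{\left(\left(5 - 2\right) \left(-2 + 4\right),l{\left(-1 \right)} \right)} 20 = \left(-2 + 3 \left(5 - 2\right) \left(-2 + 4\right)\right) 20 = \left(-2 + 3 \cdot 3 \cdot 2\right) 20 = \left(-2 + 3 \cdot 6\right) 20 = \left(-2 + 18\right) 20 = 16 \cdot 20 = 320$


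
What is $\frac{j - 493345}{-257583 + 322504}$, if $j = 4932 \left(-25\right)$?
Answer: $- \frac{616645}{64921} \approx -9.4984$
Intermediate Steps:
$j = -123300$
$\frac{j - 493345}{-257583 + 322504} = \frac{-123300 - 493345}{-257583 + 322504} = - \frac{616645}{64921}$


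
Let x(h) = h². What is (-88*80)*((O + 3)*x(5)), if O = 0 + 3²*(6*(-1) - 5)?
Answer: 16896000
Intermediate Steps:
O = -99 (O = 0 + 9*(-6 - 5) = 0 + 9*(-11) = 0 - 99 = -99)
(-88*80)*((O + 3)*x(5)) = (-88*80)*((-99 + 3)*5²) = -(-675840)*25 = -7040*(-2400) = 16896000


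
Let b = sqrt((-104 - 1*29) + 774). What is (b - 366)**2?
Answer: (366 - sqrt(641))**2 ≈ 1.1606e+5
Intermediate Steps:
b = sqrt(641) (b = sqrt((-104 - 29) + 774) = sqrt(-133 + 774) = sqrt(641) ≈ 25.318)
(b - 366)**2 = (sqrt(641) - 366)**2 = (-366 + sqrt(641))**2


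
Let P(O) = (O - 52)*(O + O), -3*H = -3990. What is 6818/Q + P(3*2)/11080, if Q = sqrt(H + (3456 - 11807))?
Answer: -69/1385 - 974*I*sqrt(7021)/1003 ≈ -0.049819 - 81.369*I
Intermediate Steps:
H = 1330 (H = -1/3*(-3990) = 1330)
Q = I*sqrt(7021) (Q = sqrt(1330 + (3456 - 11807)) = sqrt(1330 - 8351) = sqrt(-7021) = I*sqrt(7021) ≈ 83.791*I)
P(O) = 2*O*(-52 + O) (P(O) = (-52 + O)*(2*O) = 2*O*(-52 + O))
6818/Q + P(3*2)/11080 = 6818/((I*sqrt(7021))) + (2*(3*2)*(-52 + 3*2))/11080 = 6818*(-I*sqrt(7021)/7021) + (2*6*(-52 + 6))*(1/11080) = -974*I*sqrt(7021)/1003 + (2*6*(-46))*(1/11080) = -974*I*sqrt(7021)/1003 - 552*1/11080 = -974*I*sqrt(7021)/1003 - 69/1385 = -69/1385 - 974*I*sqrt(7021)/1003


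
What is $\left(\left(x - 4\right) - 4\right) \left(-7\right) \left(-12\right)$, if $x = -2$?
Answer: $-840$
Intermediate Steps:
$\left(\left(x - 4\right) - 4\right) \left(-7\right) \left(-12\right) = \left(\left(-2 - 4\right) - 4\right) \left(-7\right) \left(-12\right) = \left(-6 - 4\right) \left(-7\right) \left(-12\right) = \left(-10\right) \left(-7\right) \left(-12\right) = 70 \left(-12\right) = -840$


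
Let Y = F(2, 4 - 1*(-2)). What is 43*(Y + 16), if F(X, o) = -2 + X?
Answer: 688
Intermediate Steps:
Y = 0 (Y = -2 + 2 = 0)
43*(Y + 16) = 43*(0 + 16) = 43*16 = 688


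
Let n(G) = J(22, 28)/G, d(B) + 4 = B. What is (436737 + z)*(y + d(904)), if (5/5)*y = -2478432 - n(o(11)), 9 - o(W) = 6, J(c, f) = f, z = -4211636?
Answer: 28057404904976/3 ≈ 9.3525e+12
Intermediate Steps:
o(W) = 3 (o(W) = 9 - 1*6 = 9 - 6 = 3)
d(B) = -4 + B
n(G) = 28/G
y = -7435324/3 (y = -2478432 - 28/3 = -7435324/3 ≈ -2.4784e+6)
(436737 + z)*(y + d(904)) = (436737 - 4211636)*(-7435324/3 + (-4 + 904)) = -3774899*(-7435324/3 + 900) = -3774899*(-7432624/3) = 28057404904976/3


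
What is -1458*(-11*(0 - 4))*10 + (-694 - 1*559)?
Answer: -642773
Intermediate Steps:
-1458*(-11*(0 - 4))*10 + (-694 - 1*559) = -1458*(-11*(-4))*10 + (-694 - 559) = -64152*10 - 1253 = -1458*440 - 1253 = -641520 - 1253 = -642773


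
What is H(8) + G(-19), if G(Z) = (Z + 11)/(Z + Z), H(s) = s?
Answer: 156/19 ≈ 8.2105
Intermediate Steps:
G(Z) = (11 + Z)/(2*Z) (G(Z) = (11 + Z)/((2*Z)) = (11 + Z)*(1/(2*Z)) = (11 + Z)/(2*Z))
H(8) + G(-19) = 8 + (½)*(11 - 19)/(-19) = 8 + (½)*(-1/19)*(-8) = 8 + 4/19 = 156/19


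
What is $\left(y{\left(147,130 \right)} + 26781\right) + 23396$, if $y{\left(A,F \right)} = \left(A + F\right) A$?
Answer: $90896$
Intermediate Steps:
$y{\left(A,F \right)} = A \left(A + F\right)$
$\left(y{\left(147,130 \right)} + 26781\right) + 23396 = \left(147 \left(147 + 130\right) + 26781\right) + 23396 = \left(147 \cdot 277 + 26781\right) + 23396 = \left(40719 + 26781\right) + 23396 = 67500 + 23396 = 90896$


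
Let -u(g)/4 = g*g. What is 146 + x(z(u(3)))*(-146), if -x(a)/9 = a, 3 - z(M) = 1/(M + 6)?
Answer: 20659/5 ≈ 4131.8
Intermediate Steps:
u(g) = -4*g**2 (u(g) = -4*g*g = -4*g**2)
z(M) = 3 - 1/(6 + M) (z(M) = 3 - 1/(M + 6) = 3 - 1/(6 + M))
x(a) = -9*a
146 + x(z(u(3)))*(-146) = 146 - 9*(17 + 3*(-4*3**2))/(6 - 4*3**2)*(-146) = 146 - 9*(17 + 3*(-4*9))/(6 - 4*9)*(-146) = 146 - 9*(17 + 3*(-36))/(6 - 36)*(-146) = 146 - 9*(17 - 108)/(-30)*(-146) = 146 - (-3)*(-91)/10*(-146) = 146 - 9*91/30*(-146) = 146 - 273/10*(-146) = 146 + 19929/5 = 20659/5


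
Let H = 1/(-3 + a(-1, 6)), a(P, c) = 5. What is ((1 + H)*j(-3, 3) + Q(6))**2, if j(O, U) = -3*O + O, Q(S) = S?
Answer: 225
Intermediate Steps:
j(O, U) = -2*O
H = 1/2 (H = 1/(-3 + 5) = 1/2 ≈ 0.50000)
((1 + H)*j(-3, 3) + Q(6))**2 = ((1 + 1/2)*(-2*(-3)) + 6)**2 = ((3/2)*6 + 6)**2 = (9 + 6)**2 = 15**2 = 225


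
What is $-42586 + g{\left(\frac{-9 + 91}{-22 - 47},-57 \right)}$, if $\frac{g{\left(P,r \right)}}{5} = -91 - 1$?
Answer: $-43046$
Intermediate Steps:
$g{\left(P,r \right)} = -460$ ($g{\left(P,r \right)} = 5 \left(-91 - 1\right) = 5 \left(-92\right) = -460$)
$-42586 + g{\left(\frac{-9 + 91}{-22 - 47},-57 \right)} = -42586 - 460 = -43046$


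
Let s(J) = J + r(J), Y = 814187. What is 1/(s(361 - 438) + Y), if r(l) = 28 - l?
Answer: 1/814215 ≈ 1.2282e-6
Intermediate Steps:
s(J) = 28 (s(J) = J + (28 - J) = 28)
1/(s(361 - 438) + Y) = 1/(28 + 814187) = 1/814215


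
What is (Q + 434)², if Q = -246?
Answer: 35344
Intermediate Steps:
(Q + 434)² = (-246 + 434)² = 188² = 35344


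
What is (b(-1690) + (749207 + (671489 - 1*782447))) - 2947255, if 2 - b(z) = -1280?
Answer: -2307724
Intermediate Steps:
b(z) = 1282 (b(z) = 2 - 1*(-1280) = 2 + 1280 = 1282)
(b(-1690) + (749207 + (671489 - 1*782447))) - 2947255 = (1282 + (749207 + (671489 - 1*782447))) - 2947255 = (1282 + (749207 + (671489 - 782447))) - 2947255 = (1282 + (749207 - 110958)) - 2947255 = (1282 + 638249) - 2947255 = 639531 - 2947255 = -2307724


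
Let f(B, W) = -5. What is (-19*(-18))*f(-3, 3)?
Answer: -1710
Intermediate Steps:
(-19*(-18))*f(-3, 3) = -19*(-18)*(-5) = 342*(-5) = -1710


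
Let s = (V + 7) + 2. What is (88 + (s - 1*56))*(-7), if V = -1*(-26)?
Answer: -469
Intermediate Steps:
V = 26
s = 35 (s = (26 + 7) + 2 = 33 + 2 = 35)
(88 + (s - 1*56))*(-7) = (88 + (35 - 1*56))*(-7) = (88 + (35 - 56))*(-7) = (88 - 21)*(-7) = 67*(-7) = -469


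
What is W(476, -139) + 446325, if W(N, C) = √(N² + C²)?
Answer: 446325 + √245897 ≈ 4.4682e+5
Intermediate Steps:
W(N, C) = √(C² + N²)
W(476, -139) + 446325 = √((-139)² + 476²) + 446325 = √(19321 + 226576) + 446325 = √245897 + 446325 = 446325 + √245897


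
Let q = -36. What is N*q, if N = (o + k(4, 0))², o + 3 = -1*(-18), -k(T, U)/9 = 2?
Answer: -324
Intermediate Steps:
k(T, U) = -18 (k(T, U) = -9*2 = -18)
o = 15 (o = -3 - 1*(-18) = -3 + 18 = 15)
N = 9 (N = (15 - 18)² = (-3)² = 9)
N*q = 9*(-36) = -324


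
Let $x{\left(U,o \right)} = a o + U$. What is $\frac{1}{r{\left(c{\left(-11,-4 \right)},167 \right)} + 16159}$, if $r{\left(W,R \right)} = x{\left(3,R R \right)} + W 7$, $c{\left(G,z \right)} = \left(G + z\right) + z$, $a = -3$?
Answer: $- \frac{1}{67638} \approx -1.4785 \cdot 10^{-5}$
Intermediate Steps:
$x{\left(U,o \right)} = U - 3 o$ ($x{\left(U,o \right)} = - 3 o + U = U - 3 o$)
$c{\left(G,z \right)} = G + 2 z$
$r{\left(W,R \right)} = 3 - 3 R^{2} + 7 W$ ($r{\left(W,R \right)} = \left(3 - 3 R R\right) + W 7 = \left(3 - 3 R^{2}\right) + 7 W = 3 - 3 R^{2} + 7 W$)
$\frac{1}{r{\left(c{\left(-11,-4 \right)},167 \right)} + 16159} = \frac{1}{\left(3 - 3 \cdot 167^{2} + 7 \left(-11 + 2 \left(-4\right)\right)\right) + 16159} = \frac{1}{\left(3 - 83667 + 7 \left(-11 - 8\right)\right) + 16159} = \frac{1}{\left(3 - 83667 + 7 \left(-19\right)\right) + 16159} = \frac{1}{\left(3 - 83667 - 133\right) + 16159} = \frac{1}{-83797 + 16159} = \frac{1}{-67638} = - \frac{1}{67638}$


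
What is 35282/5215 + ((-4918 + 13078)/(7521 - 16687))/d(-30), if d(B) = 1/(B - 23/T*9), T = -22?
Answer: 6597957266/262903795 ≈ 25.096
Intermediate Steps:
d(B) = 1/(207/22 + B) (d(B) = 1/(B - 23/(-22)*9) = 1/(B - 23*(-1/22)*9) = 1/(B + (23/22)*9) = 1/(B + 207/22) = 1/(207/22 + B))
35282/5215 + ((-4918 + 13078)/(7521 - 16687))/d(-30) = 35282/5215 + ((-4918 + 13078)/(7521 - 16687))/((22/(207 + 22*(-30)))) = 35282*(1/5215) + (8160/(-9166))/((22/(207 - 660))) = 35282/5215 + (8160*(-1/9166))/((22/(-453))) = 35282/5215 - 4080/(4583*(22*(-1/453))) = 35282/5215 - 4080/(4583*(-22/453)) = 35282/5215 - 4080/4583*(-453/22) = 35282/5215 + 924120/50413 = 6597957266/262903795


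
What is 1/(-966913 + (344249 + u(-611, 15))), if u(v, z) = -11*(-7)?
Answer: -1/622587 ≈ -1.6062e-6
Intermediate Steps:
u(v, z) = 77
1/(-966913 + (344249 + u(-611, 15))) = 1/(-966913 + (344249 + 77)) = 1/(-966913 + 344326) = 1/(-622587) = -1/622587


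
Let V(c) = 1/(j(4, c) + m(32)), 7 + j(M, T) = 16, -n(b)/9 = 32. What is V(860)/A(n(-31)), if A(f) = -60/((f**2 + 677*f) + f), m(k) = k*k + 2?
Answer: 208/115 ≈ 1.8087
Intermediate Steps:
n(b) = -288 (n(b) = -9*32 = -288)
j(M, T) = 9 (j(M, T) = -7 + 16 = 9)
m(k) = 2 + k**2 (m(k) = k**2 + 2 = 2 + k**2)
A(f) = -60/(f**2 + 678*f)
V(c) = 1/1035 (V(c) = 1/(9 + (2 + 32**2)) = 1/(9 + (2 + 1024)) = 1/(9 + 1026) = 1/1035)
V(860)/A(n(-31)) = 1/(1035*((-60/(-288*(678 - 288))))) = 1/(1035*((-60*(-1/288)/390))) = 1/(1035*((-60*(-1/288)*1/390))) = 1/(1035*(1/1872)) = (1/1035)*1872 = 208/115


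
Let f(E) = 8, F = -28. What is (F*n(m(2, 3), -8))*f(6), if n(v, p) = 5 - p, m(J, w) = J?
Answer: -2912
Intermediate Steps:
(F*n(m(2, 3), -8))*f(6) = -28*(5 - 1*(-8))*8 = -28*(5 + 8)*8 = -28*13*8 = -364*8 = -2912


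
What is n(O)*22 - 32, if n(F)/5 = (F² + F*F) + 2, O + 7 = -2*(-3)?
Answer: 408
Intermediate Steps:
O = -1 (O = -7 - 2*(-3) = -7 + 6 = -1)
n(F) = 10 + 10*F² (n(F) = 5*((F² + F*F) + 2) = 5*((F² + F²) + 2) = 5*(2*F² + 2) = 5*(2 + 2*F²) = 10 + 10*F²)
n(O)*22 - 32 = (10 + 10*(-1)²)*22 - 32 = (10 + 10*1)*22 - 32 = (10 + 10)*22 - 32 = 20*22 - 32 = 440 - 32 = 408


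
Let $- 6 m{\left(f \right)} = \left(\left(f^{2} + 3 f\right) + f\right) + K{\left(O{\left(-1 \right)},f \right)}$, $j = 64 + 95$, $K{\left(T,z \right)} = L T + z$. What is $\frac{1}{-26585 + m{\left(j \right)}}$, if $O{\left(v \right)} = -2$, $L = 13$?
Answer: $- \frac{3}{92780} \approx -3.2335 \cdot 10^{-5}$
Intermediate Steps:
$K{\left(T,z \right)} = z + 13 T$ ($K{\left(T,z \right)} = 13 T + z = z + 13 T$)
$j = 159$
$m{\left(f \right)} = \frac{13}{3} - \frac{5 f}{6} - \frac{f^{2}}{6}$ ($m{\left(f \right)} = - \frac{\left(\left(f^{2} + 3 f\right) + f\right) + \left(f + 13 \left(-2\right)\right)}{6} = - \frac{\left(f^{2} + 4 f\right) + \left(f - 26\right)}{6} = - \frac{\left(f^{2} + 4 f\right) + \left(-26 + f\right)}{6} = - \frac{-26 + f^{2} + 5 f}{6} = \frac{13}{3} - \frac{5 f}{6} - \frac{f^{2}}{6}$)
$\frac{1}{-26585 + m{\left(j \right)}} = \frac{1}{-26585 - \left(\frac{769}{6} + \frac{8427}{2}\right)} = \frac{1}{-26585 - \frac{13025}{3}} = \frac{1}{- \frac{92780}{3}} = - \frac{3}{92780}$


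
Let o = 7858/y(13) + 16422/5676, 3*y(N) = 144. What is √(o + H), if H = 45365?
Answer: √1466890514958/5676 ≈ 213.38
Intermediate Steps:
y(N) = 48 (y(N) = (⅓)*144 = 48)
o = 1891261/11352 (o = 7858/48 + 16422/5676 = 7858*(1/48) + 16422*(1/5676) = 3929/24 + 2737/946 = 1891261/11352 ≈ 166.60)
√(o + H) = √(1891261/11352 + 45365) = √(516874741/11352) = √1466890514958/5676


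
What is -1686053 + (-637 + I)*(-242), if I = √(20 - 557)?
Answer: -1531899 - 242*I*√537 ≈ -1.5319e+6 - 5607.9*I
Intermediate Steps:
I = I*√537 (I = √(-537) = I*√537 ≈ 23.173*I)
-1686053 + (-637 + I)*(-242) = -1686053 + (-637 + I*√537)*(-242) = -1686053 + (154154 - 242*I*√537) = -1531899 - 242*I*√537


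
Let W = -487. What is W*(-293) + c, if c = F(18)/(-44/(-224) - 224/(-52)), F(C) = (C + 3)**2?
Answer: 156068279/1093 ≈ 1.4279e+5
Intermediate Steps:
F(C) = (3 + C)**2
c = 107016/1093 (c = (3 + 18)**2/(-44/(-224) - 224/(-52)) = 21**2/(-44*(-1/224) - 224*(-1/52)) = 441/(11/56 + 56/13) = 441/(3279/728) = 441*(728/3279) = 107016/1093 ≈ 97.910)
W*(-293) + c = -487*(-293) + 107016/1093 = 142691 + 107016/1093 = 156068279/1093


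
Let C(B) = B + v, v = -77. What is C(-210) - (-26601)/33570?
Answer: -3202663/11190 ≈ -286.21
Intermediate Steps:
C(B) = -77 + B (C(B) = B - 77 = -77 + B)
C(-210) - (-26601)/33570 = (-77 - 210) - (-26601)/33570 = -287 - (-26601)/33570 = -287 - 1*(-8867/11190) = -287 + 8867/11190 = -3202663/11190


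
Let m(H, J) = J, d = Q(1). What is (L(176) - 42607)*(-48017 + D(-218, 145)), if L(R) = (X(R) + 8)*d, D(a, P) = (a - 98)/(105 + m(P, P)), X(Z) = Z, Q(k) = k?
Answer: 254634851709/125 ≈ 2.0371e+9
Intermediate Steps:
d = 1
D(a, P) = (-98 + a)/(105 + P) (D(a, P) = (a - 98)/(105 + P) = (-98 + a)/(105 + P))
L(R) = 8 + R (L(R) = (R + 8)*1 = (8 + R)*1 = 8 + R)
(L(176) - 42607)*(-48017 + D(-218, 145)) = ((8 + 176) - 42607)*(-48017 + (-98 - 218)/(105 + 145)) = (184 - 42607)*(-48017 - 316/250) = -42423*(-48017 + (1/250)*(-316)) = -42423*(-48017 - 158/125) = -42423*(-6002283/125) = 254634851709/125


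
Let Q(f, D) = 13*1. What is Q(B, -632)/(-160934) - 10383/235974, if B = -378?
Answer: -2082146/47234129 ≈ -0.044081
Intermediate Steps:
Q(f, D) = 13
Q(B, -632)/(-160934) - 10383/235974 = 13/(-160934) - 10383/235974 = 13*(-1/160934) - 10383*1/235974 = -13/160934 - 3461/78658 = -2082146/47234129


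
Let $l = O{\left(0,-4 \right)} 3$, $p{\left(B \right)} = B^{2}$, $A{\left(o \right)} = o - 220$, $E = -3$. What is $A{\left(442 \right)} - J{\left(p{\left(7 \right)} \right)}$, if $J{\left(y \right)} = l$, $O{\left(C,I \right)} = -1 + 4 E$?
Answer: $261$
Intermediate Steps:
$O{\left(C,I \right)} = -13$ ($O{\left(C,I \right)} = -1 + 4 \left(-3\right) = -1 - 12 = -13$)
$A{\left(o \right)} = -220 + o$
$l = -39$ ($l = \left(-13\right) 3 = -39$)
$J{\left(y \right)} = -39$
$A{\left(442 \right)} - J{\left(p{\left(7 \right)} \right)} = \left(-220 + 442\right) - -39 = 222 + 39 = 261$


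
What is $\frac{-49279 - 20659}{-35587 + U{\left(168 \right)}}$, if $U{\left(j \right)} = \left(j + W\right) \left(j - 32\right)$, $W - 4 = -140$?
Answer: $\frac{69938}{31235} \approx 2.2391$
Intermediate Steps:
$W = -136$ ($W = 4 - 140 = -136$)
$U{\left(j \right)} = \left(-136 + j\right) \left(-32 + j\right)$ ($U{\left(j \right)} = \left(j - 136\right) \left(j - 32\right) = \left(-136 + j\right) \left(-32 + j\right)$)
$\frac{-49279 - 20659}{-35587 + U{\left(168 \right)}} = \frac{-49279 - 20659}{-35587 + \left(4352 + 168^{2} - 28224\right)} = - \frac{69938}{-35587 + \left(4352 + 28224 - 28224\right)} = - \frac{69938}{-35587 + 4352} = - \frac{69938}{-31235} = \left(-69938\right) \left(- \frac{1}{31235}\right) = \frac{69938}{31235}$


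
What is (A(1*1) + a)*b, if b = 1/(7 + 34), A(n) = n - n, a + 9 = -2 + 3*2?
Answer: -5/41 ≈ -0.12195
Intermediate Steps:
a = -5 (a = -9 + (-2 + 3*2) = -9 + (-2 + 6) = -9 + 4 = -5)
A(n) = 0
b = 1/41 ≈ 0.024390
(A(1*1) + a)*b = (0 - 5)*(1/41) = -5*1/41 = -5/41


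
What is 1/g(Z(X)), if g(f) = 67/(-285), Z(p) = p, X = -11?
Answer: -285/67 ≈ -4.2537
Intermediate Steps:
g(f) = -67/285 (g(f) = 67*(-1/285) = -67/285)
1/g(Z(X)) = 1/(-67/285) = -285/67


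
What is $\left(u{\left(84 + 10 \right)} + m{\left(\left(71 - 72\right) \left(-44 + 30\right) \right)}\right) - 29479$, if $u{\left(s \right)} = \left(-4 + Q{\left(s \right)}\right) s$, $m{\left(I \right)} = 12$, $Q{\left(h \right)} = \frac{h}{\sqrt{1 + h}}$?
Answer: $-29843 + \frac{8836 \sqrt{95}}{95} \approx -28936.0$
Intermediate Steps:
$Q{\left(h \right)} = \frac{h}{\sqrt{1 + h}}$
$u{\left(s \right)} = s \left(-4 + \frac{s}{\sqrt{1 + s}}\right)$ ($u{\left(s \right)} = \left(-4 + \frac{s}{\sqrt{1 + s}}\right) s = s \left(-4 + \frac{s}{\sqrt{1 + s}}\right)$)
$\left(u{\left(84 + 10 \right)} + m{\left(\left(71 - 72\right) \left(-44 + 30\right) \right)}\right) - 29479 = \left(\left(- 4 \left(84 + 10\right) + \frac{\left(84 + 10\right)^{2}}{\sqrt{1 + \left(84 + 10\right)}}\right) + 12\right) - 29479 = \left(\left(\left(-4\right) 94 + \frac{94^{2}}{\sqrt{1 + 94}}\right) + 12\right) - 29479 = \left(\left(-376 + \frac{8836}{\sqrt{95}}\right) + 12\right) - 29479 = \left(\left(-376 + 8836 \frac{\sqrt{95}}{95}\right) + 12\right) - 29479 = \left(\left(-376 + \frac{8836 \sqrt{95}}{95}\right) + 12\right) - 29479 = \left(-364 + \frac{8836 \sqrt{95}}{95}\right) - 29479 = -29843 + \frac{8836 \sqrt{95}}{95}$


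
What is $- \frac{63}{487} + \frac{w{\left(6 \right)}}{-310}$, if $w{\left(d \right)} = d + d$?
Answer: $- \frac{12687}{75485} \approx -0.16807$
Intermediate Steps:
$w{\left(d \right)} = 2 d$
$- \frac{63}{487} + \frac{w{\left(6 \right)}}{-310} = - \frac{63}{487} + \frac{2 \cdot 6}{-310} = \left(-63\right) \frac{1}{487} + 12 \left(- \frac{1}{310}\right) = - \frac{63}{487} - \frac{6}{155} = - \frac{12687}{75485}$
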